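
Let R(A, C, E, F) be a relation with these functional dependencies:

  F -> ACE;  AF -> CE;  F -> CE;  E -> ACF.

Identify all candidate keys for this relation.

{E}, {F}

{E}⁺: E→ACF adds A, C, F → {A, C, E, F}.
{F}⁺: F→ACE adds A, C, E → {A, C, E, F}.
Any other superkey contains one of these as a subset, so there are no further candidate keys.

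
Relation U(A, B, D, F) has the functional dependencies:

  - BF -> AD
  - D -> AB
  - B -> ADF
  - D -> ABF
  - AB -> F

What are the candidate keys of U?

{B}⁺: B→ADF adds A, D, F → {A, B, D, F}.
{D}⁺: D→AB adds A, B; B→ADF adds F → {A, B, D, F}.
Any other superkey contains one of these as a subset, so there are no further candidate keys.

(B), (D)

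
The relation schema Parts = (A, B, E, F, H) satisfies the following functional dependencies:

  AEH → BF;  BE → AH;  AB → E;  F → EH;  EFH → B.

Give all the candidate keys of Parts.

{F}, {A, B}, {B, E}, {A, E, H}

{F}⁺: F→EH adds E, H; EFH→B adds B; BE→AH adds A → {A, B, E, F, H}.
{A, B}⁺: AB→E adds E; BE→AH adds H; AEH→BF adds F → {A, B, E, F, H}.
{B, E}⁺: BE→AH adds A, H; AEH→BF adds F → {A, B, E, F, H}.
{A, E, H}⁺: AEH→BF adds B, F → {A, B, E, F, H}.
Any other superkey contains one of these as a subset, so there are no further candidate keys.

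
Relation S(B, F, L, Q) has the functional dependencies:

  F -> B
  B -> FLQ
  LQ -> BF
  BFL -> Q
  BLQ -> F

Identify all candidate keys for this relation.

{B}⁺: B→FLQ adds F, L, Q → {B, F, L, Q}.
{F}⁺: F→B adds B; B→FLQ adds L, Q → {B, F, L, Q}.
{L, Q}⁺: LQ→BF adds B, F → {B, F, L, Q}. Minimal: {Q}⁺ = {Q}; {L}⁺ = {L} — none reach the full schema.

(B), (F), (L, Q)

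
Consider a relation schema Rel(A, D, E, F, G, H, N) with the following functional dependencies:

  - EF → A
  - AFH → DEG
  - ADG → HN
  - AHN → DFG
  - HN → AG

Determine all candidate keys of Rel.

{H, N}, {A, D, G}, {A, F, H}, {E, F, H}, {D, E, F, G}

{H, N}⁺: HN→AG adds A, G; AHN→DFG adds D, F; AFH→DEG adds E → {A, D, E, F, G, H, N}. Minimal: {N}⁺ = {N}; {H}⁺ = {H} — none reach the full schema.
{A, D, G}⁺: ADG→HN adds H, N; AHN→DFG adds F; AFH→DEG adds E → {A, D, E, F, G, H, N}. Minimal: {D, G}⁺ = {D, G}; {A, G}⁺ = {A, G}; {A, D}⁺ = {A, D} — none reach the full schema.
{A, F, H}⁺: AFH→DEG adds D, E, G; ADG→HN adds N → {A, D, E, F, G, H, N}. Minimal: {F, H}⁺ = {F, H}; {A, H}⁺ = {A, H}; {A, F}⁺ = {A, F} — none reach the full schema.
{E, F, H}⁺: EF→A adds A; AFH→DEG adds D, G; ADG→HN adds N → {A, D, E, F, G, H, N}. Minimal: {F, H}⁺ = {F, H}; {E, H}⁺ = {E, H}; {E, F}⁺ = {A, E, F} — none reach the full schema.
{D, E, F, G}⁺: EF→A adds A; ADG→HN adds H, N → {A, D, E, F, G, H, N}. Minimal: {E, F, G}⁺ = {A, E, F, G}; {D, F, G}⁺ = {D, F, G}; {D, E, G}⁺ = {D, E, G}; … — none reach the full schema.
Any other superkey contains one of these as a subset, so there are no further candidate keys.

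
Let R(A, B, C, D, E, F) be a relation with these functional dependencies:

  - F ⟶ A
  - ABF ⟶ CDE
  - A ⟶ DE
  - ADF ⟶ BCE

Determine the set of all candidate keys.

(F)

Attribute F never appears on the right-hand side of any dependency, so F must belong to every candidate key.
{F}⁺ = {A, B, C, D, E, F}, which is all of the schema, so {F} is the only candidate key.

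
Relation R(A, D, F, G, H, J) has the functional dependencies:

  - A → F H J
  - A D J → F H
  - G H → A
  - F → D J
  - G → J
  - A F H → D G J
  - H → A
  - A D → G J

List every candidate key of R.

{A}⁺: A→FHJ adds F, H, J; F→DJ adds D; AFH→DGJ adds G → {A, D, F, G, H, J}.
{H}⁺: H→A adds A; A→FHJ adds F, J; F→DJ adds D; AFH→DGJ adds G → {A, D, F, G, H, J}.

{A}, {H}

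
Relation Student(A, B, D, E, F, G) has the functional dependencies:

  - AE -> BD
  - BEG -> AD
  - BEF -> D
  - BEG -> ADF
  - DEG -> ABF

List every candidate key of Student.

Attributes E, G never appear on any right-hand side, so every candidate key must contain {E, G}.
{E, G}⁺ = {E, G}, which is not all of the schema, so we must add further attributes.
{A, E, G}⁺: AE→BD adds B, D; BEG→ADF adds F → {A, B, D, E, F, G}. Minimal: {E, G}⁺ = {E, G}; {A, G}⁺ = {A, G}; {A, E}⁺ = {A, B, D, E} — none reach the full schema.
{B, E, G}⁺: BEG→AD adds A, D; BEG→ADF adds F → {A, B, D, E, F, G}. Minimal: {E, G}⁺ = {E, G}; {B, G}⁺ = {B, G}; {B, E}⁺ = {B, E} — none reach the full schema.
{D, E, G}⁺: DEG→ABF adds A, B, F → {A, B, D, E, F, G}. Minimal: {E, G}⁺ = {E, G}; {D, G}⁺ = {D, G}; {D, E}⁺ = {D, E} — none reach the full schema.
Any other superkey contains one of these as a subset, so there are no further candidate keys.

{A, E, G}, {B, E, G}, {D, E, G}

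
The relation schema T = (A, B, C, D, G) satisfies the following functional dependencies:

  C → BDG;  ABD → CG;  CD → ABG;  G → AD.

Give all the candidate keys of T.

(C), (B, G), (A, B, D)

{C}⁺: C→BDG adds B, D, G; CD→ABG adds A → {A, B, C, D, G}.
{B, G}⁺: G→AD adds A, D; ABD→CG adds C → {A, B, C, D, G}.
{A, B, D}⁺: ABD→CG adds C, G → {A, B, C, D, G}.
Any other superkey contains one of these as a subset, so there are no further candidate keys.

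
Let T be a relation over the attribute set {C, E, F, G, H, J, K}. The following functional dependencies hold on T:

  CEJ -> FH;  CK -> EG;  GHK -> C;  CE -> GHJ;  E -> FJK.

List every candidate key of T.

{C, E}⁺: CE→GHJ adds G, H, J; E→FJK adds F, K → {C, E, F, G, H, J, K}. Minimal: {E}⁺ = {E, F, J, K}; {C}⁺ = {C} — none reach the full schema.
{C, K}⁺: CK→EG adds E, G; CE→GHJ adds H, J; E→FJK adds F → {C, E, F, G, H, J, K}. Minimal: {K}⁺ = {K}; {C}⁺ = {C} — none reach the full schema.
{E, G, H}⁺: E→FJK adds F, J, K; GHK→C adds C → {C, E, F, G, H, J, K}. Minimal: {G, H}⁺ = {G, H}; {E, H}⁺ = {E, F, H, J, K}; {E, G}⁺ = {E, F, G, J, K} — none reach the full schema.
{G, H, K}⁺: GHK→C adds C; CK→EG adds E; CE→GHJ adds J; E→FJK adds F → {C, E, F, G, H, J, K}. Minimal: {H, K}⁺ = {H, K}; {G, K}⁺ = {G, K}; {G, H}⁺ = {G, H} — none reach the full schema.

(C, E); (C, K); (E, G, H); (G, H, K)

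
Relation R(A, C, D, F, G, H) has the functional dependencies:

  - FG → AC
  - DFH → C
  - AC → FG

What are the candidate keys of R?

Attributes D, H never appear on any right-hand side, so every candidate key must contain {D, H}.
{D, H}⁺ = {D, H}, which is not all of the schema, so we must add further attributes.
{A, C, D, H}⁺: AC→FG adds F, G → {A, C, D, F, G, H}. Minimal: {C, D, H}⁺ = {C, D, H}; {A, D, H}⁺ = {A, D, H}; {A, C, H}⁺ = {A, C, F, G, H}; … — none reach the full schema.
{A, D, F, H}⁺: DFH→C adds C; AC→FG adds G → {A, C, D, F, G, H}. Minimal: {D, F, H}⁺ = {C, D, F, H}; {A, F, H}⁺ = {A, F, H}; {A, D, H}⁺ = {A, D, H}; … — none reach the full schema.
{D, F, G, H}⁺: FG→AC adds A, C → {A, C, D, F, G, H}. Minimal: {F, G, H}⁺ = {A, C, F, G, H}; {D, G, H}⁺ = {D, G, H}; {D, F, H}⁺ = {C, D, F, H}; … — none reach the full schema.

{A, C, D, H}; {A, D, F, H}; {D, F, G, H}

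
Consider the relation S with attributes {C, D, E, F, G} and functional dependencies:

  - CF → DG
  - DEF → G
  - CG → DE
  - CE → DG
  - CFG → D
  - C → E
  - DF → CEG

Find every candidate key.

Attribute F never appears on the right-hand side of any dependency, so F must belong to every candidate key.
{F}⁺ = {F}, which is not all of the schema, so we must add further attributes.
{C, F}⁺: CF→DG adds D, G; CG→DE adds E → {C, D, E, F, G}. Minimal: {F}⁺ = {F}; {C}⁺ = {C, D, E, G} — none reach the full schema.
{D, F}⁺: DF→CEG adds C, E, G → {C, D, E, F, G}. Minimal: {F}⁺ = {F}; {D}⁺ = {D} — none reach the full schema.
Any other superkey contains one of these as a subset, so there are no further candidate keys.

CF; DF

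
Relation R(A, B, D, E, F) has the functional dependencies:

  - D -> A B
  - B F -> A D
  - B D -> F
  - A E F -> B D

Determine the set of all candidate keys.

Attribute E never appears on the right-hand side of any dependency, so E must belong to every candidate key.
{E}⁺ = {E}, which is not all of the schema, so we must add further attributes.
{D, E}⁺: D→AB adds A, B; BD→F adds F → {A, B, D, E, F}. Minimal: {E}⁺ = {E}; {D}⁺ = {A, B, D, F} — none reach the full schema.
{A, E, F}⁺: AEF→BD adds B, D → {A, B, D, E, F}. Minimal: {E, F}⁺ = {E, F}; {A, F}⁺ = {A, F}; {A, E}⁺ = {A, E} — none reach the full schema.
{B, E, F}⁺: BF→AD adds A, D → {A, B, D, E, F}. Minimal: {E, F}⁺ = {E, F}; {B, F}⁺ = {A, B, D, F}; {B, E}⁺ = {B, E} — none reach the full schema.
Any other superkey contains one of these as a subset, so there are no further candidate keys.

(D, E), (A, E, F), (B, E, F)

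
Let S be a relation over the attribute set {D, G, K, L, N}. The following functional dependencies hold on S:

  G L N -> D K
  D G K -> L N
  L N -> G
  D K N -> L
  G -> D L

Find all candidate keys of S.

(G, K), (G, N), (L, N), (D, K, N)

{G, K}⁺: G→DL adds D, L; DGK→LN adds N → {D, G, K, L, N}.
{G, N}⁺: G→DL adds D, L; GLN→DK adds K → {D, G, K, L, N}.
{L, N}⁺: LN→G adds G; G→DL adds D; GLN→DK adds K → {D, G, K, L, N}.
{D, K, N}⁺: DKN→L adds L; LN→G adds G → {D, G, K, L, N}.
Any other superkey contains one of these as a subset, so there are no further candidate keys.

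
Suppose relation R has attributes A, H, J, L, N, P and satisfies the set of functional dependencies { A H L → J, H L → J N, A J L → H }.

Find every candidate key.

{A, H, L, P}⁺: AHL→J adds J; HL→JN adds N → {A, H, J, L, N, P}. Minimal: {H, L, P}⁺ = {H, J, L, N, P}; {A, L, P}⁺ = {A, L, P}; {A, H, P}⁺ = {A, H, P}; … — none reach the full schema.
{A, J, L, P}⁺: AJL→H adds H; HL→JN adds N → {A, H, J, L, N, P}. Minimal: {J, L, P}⁺ = {J, L, P}; {A, L, P}⁺ = {A, L, P}; {A, J, P}⁺ = {A, J, P}; … — none reach the full schema.

{A, H, L, P}, {A, J, L, P}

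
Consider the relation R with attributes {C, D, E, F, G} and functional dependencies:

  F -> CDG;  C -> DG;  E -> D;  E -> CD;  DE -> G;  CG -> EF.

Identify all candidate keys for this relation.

{C}⁺: C→DG adds D, G; CG→EF adds E, F → {C, D, E, F, G}.
{E}⁺: E→D adds D; E→CD adds C; DE→G adds G; CG→EF adds F → {C, D, E, F, G}.
{F}⁺: F→CDG adds C, D, G; CG→EF adds E → {C, D, E, F, G}.
Any other superkey contains one of these as a subset, so there are no further candidate keys.

{C}, {E}, {F}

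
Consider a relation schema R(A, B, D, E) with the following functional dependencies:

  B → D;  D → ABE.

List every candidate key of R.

{B}⁺: B→D adds D; D→ABE adds A, E → {A, B, D, E}.
{D}⁺: D→ABE adds A, B, E → {A, B, D, E}.

(B), (D)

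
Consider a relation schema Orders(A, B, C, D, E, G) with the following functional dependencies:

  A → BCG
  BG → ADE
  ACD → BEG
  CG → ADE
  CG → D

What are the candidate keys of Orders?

{A}⁺: A→BCG adds B, C, G; BG→ADE adds D, E → {A, B, C, D, E, G}.
{B, G}⁺: BG→ADE adds A, D, E; A→BCG adds C → {A, B, C, D, E, G}. Minimal: {G}⁺ = {G}; {B}⁺ = {B} — none reach the full schema.
{C, G}⁺: CG→ADE adds A, D, E; A→BCG adds B → {A, B, C, D, E, G}. Minimal: {G}⁺ = {G}; {C}⁺ = {C} — none reach the full schema.
Any other superkey contains one of these as a subset, so there are no further candidate keys.

{A}, {B, G}, {C, G}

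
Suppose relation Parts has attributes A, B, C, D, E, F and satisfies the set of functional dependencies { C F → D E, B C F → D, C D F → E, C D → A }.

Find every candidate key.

{B, C, F}

Attributes B, C, F never appear on any right-hand side, so every candidate key must contain {B, C, F}.
{B, C, F}⁺ = {A, B, C, D, E, F}, which is all of the schema, so {B, C, F} is the only candidate key.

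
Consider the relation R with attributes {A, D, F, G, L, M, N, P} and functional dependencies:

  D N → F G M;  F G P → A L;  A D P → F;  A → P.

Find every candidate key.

ADN, DNP

Attributes D, N never appear on any right-hand side, so every candidate key must contain {D, N}.
{D, N}⁺ = {D, F, G, M, N}, which is not all of the schema, so we must add further attributes.
{A, D, N}⁺: DN→FGM adds F, G, M; A→P adds P; FGP→AL adds L → {A, D, F, G, L, M, N, P}. Minimal: {D, N}⁺ = {D, F, G, M, N}; {A, N}⁺ = {A, N, P}; {A, D}⁺ = {A, D, F, P} — none reach the full schema.
{D, N, P}⁺: DN→FGM adds F, G, M; FGP→AL adds A, L → {A, D, F, G, L, M, N, P}. Minimal: {N, P}⁺ = {N, P}; {D, P}⁺ = {D, P}; {D, N}⁺ = {D, F, G, M, N} — none reach the full schema.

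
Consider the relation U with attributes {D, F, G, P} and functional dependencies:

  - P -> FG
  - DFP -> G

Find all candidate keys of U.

DP

Attributes D, P never appear on any right-hand side, so every candidate key must contain {D, P}.
{D, P}⁺ = {D, F, G, P}, which is all of the schema, so {D, P} is the only candidate key.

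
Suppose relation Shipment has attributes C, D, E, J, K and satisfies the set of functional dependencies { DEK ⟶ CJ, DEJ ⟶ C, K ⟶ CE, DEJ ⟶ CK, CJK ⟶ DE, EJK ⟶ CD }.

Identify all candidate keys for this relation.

{D, K}⁺: K→CE adds C, E; DEK→CJ adds J → {C, D, E, J, K}. Minimal: {K}⁺ = {C, E, K}; {D}⁺ = {D} — none reach the full schema.
{J, K}⁺: K→CE adds C, E; CJK→DE adds D → {C, D, E, J, K}. Minimal: {K}⁺ = {C, E, K}; {J}⁺ = {J} — none reach the full schema.
{D, E, J}⁺: DEJ→C adds C; DEJ→CK adds K → {C, D, E, J, K}. Minimal: {E, J}⁺ = {E, J}; {D, J}⁺ = {D, J}; {D, E}⁺ = {D, E} — none reach the full schema.

DK, JK, DEJ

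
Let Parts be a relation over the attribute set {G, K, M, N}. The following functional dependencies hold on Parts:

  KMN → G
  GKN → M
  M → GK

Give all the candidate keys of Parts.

(M, N); (G, K, N)

Attribute N never appears on the right-hand side of any dependency, so N must belong to every candidate key.
{N}⁺ = {N}, which is not all of the schema, so we must add further attributes.
{M, N}⁺: M→GK adds G, K → {G, K, M, N}. Minimal: {N}⁺ = {N}; {M}⁺ = {G, K, M} — none reach the full schema.
{G, K, N}⁺: GKN→M adds M → {G, K, M, N}. Minimal: {K, N}⁺ = {K, N}; {G, N}⁺ = {G, N}; {G, K}⁺ = {G, K} — none reach the full schema.
Any other superkey contains one of these as a subset, so there are no further candidate keys.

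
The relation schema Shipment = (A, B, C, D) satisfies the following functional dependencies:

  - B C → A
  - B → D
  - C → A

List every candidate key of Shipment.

{B, C}

Attributes B, C never appear on any right-hand side, so every candidate key must contain {B, C}.
{B, C}⁺ = {A, B, C, D}, which is all of the schema, so {B, C} is the only candidate key.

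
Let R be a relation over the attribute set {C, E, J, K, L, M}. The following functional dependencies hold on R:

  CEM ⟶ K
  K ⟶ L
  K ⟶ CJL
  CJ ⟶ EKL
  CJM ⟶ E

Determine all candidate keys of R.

Attribute M never appears on the right-hand side of any dependency, so M must belong to every candidate key.
{M}⁺ = {M}, which is not all of the schema, so we must add further attributes.
{K, M}⁺: K→L adds L; K→CJL adds C, J; CJ→EKL adds E → {C, E, J, K, L, M}. Minimal: {M}⁺ = {M}; {K}⁺ = {C, E, J, K, L} — none reach the full schema.
{C, E, M}⁺: CEM→K adds K; K→L adds L; K→CJL adds J → {C, E, J, K, L, M}. Minimal: {E, M}⁺ = {E, M}; {C, M}⁺ = {C, M}; {C, E}⁺ = {C, E} — none reach the full schema.
{C, J, M}⁺: CJ→EKL adds E, K, L → {C, E, J, K, L, M}. Minimal: {J, M}⁺ = {J, M}; {C, M}⁺ = {C, M}; {C, J}⁺ = {C, E, J, K, L} — none reach the full schema.

{K, M}, {C, E, M}, {C, J, M}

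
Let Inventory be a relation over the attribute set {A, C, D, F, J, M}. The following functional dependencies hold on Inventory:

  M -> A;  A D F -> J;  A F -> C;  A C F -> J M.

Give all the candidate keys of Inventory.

Attributes D, F never appear on any right-hand side, so every candidate key must contain {D, F}.
{D, F}⁺ = {D, F}, which is not all of the schema, so we must add further attributes.
{A, D, F}⁺: ADF→J adds J; AF→C adds C; ACF→JM adds M → {A, C, D, F, J, M}. Minimal: {D, F}⁺ = {D, F}; {A, F}⁺ = {A, C, F, J, M}; {A, D}⁺ = {A, D} — none reach the full schema.
{D, F, M}⁺: M→A adds A; ADF→J adds J; AF→C adds C → {A, C, D, F, J, M}. Minimal: {F, M}⁺ = {A, C, F, J, M}; {D, M}⁺ = {A, D, M}; {D, F}⁺ = {D, F} — none reach the full schema.
Any other superkey contains one of these as a subset, so there are no further candidate keys.

{A, D, F}; {D, F, M}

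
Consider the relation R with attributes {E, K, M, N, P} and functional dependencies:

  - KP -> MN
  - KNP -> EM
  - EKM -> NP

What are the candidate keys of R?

{K, P}⁺: KP→MN adds M, N; KNP→EM adds E → {E, K, M, N, P}. Minimal: {P}⁺ = {P}; {K}⁺ = {K} — none reach the full schema.
{E, K, M}⁺: EKM→NP adds N, P → {E, K, M, N, P}. Minimal: {K, M}⁺ = {K, M}; {E, M}⁺ = {E, M}; {E, K}⁺ = {E, K} — none reach the full schema.

(K, P), (E, K, M)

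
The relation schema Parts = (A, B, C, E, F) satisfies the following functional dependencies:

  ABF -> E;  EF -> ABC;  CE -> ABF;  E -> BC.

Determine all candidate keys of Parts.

{E}⁺: E→BC adds B, C; CE→ABF adds A, F → {A, B, C, E, F}.
{A, B, F}⁺: ABF→E adds E; EF→ABC adds C → {A, B, C, E, F}. Minimal: {B, F}⁺ = {B, F}; {A, F}⁺ = {A, F}; {A, B}⁺ = {A, B} — none reach the full schema.
Any other superkey contains one of these as a subset, so there are no further candidate keys.

(E), (A, B, F)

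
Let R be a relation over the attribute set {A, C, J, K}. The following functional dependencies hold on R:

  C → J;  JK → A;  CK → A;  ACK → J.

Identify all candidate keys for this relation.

Attributes C, K never appear on any right-hand side, so every candidate key must contain {C, K}.
{C, K}⁺ = {A, C, J, K}, which is all of the schema, so {C, K} is the only candidate key.

{C, K}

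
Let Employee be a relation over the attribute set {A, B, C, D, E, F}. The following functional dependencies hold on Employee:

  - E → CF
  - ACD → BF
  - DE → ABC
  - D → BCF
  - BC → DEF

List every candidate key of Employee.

{D}⁺: D→BCF adds B, C, F; BC→DEF adds E; DE→ABC adds A → {A, B, C, D, E, F}.
{B, C}⁺: BC→DEF adds D, E, F; DE→ABC adds A → {A, B, C, D, E, F}. Minimal: {C}⁺ = {C}; {B}⁺ = {B} — none reach the full schema.
{B, E}⁺: E→CF adds C, F; BC→DEF adds D; DE→ABC adds A → {A, B, C, D, E, F}. Minimal: {E}⁺ = {C, E, F}; {B}⁺ = {B} — none reach the full schema.
Any other superkey contains one of these as a subset, so there are no further candidate keys.

{D}, {B, C}, {B, E}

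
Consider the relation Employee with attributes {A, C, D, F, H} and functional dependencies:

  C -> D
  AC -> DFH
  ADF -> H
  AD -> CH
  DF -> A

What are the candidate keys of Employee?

{A, C}⁺: C→D adds D; AC→DFH adds F, H → {A, C, D, F, H}. Minimal: {C}⁺ = {C, D}; {A}⁺ = {A} — none reach the full schema.
{A, D}⁺: AD→CH adds C, H; AC→DFH adds F → {A, C, D, F, H}. Minimal: {D}⁺ = {D}; {A}⁺ = {A} — none reach the full schema.
{C, F}⁺: C→D adds D; DF→A adds A; AC→DFH adds H → {A, C, D, F, H}. Minimal: {F}⁺ = {F}; {C}⁺ = {C, D} — none reach the full schema.
{D, F}⁺: DF→A adds A; ADF→H adds H; AD→CH adds C → {A, C, D, F, H}. Minimal: {F}⁺ = {F}; {D}⁺ = {D} — none reach the full schema.
Any other superkey contains one of these as a subset, so there are no further candidate keys.

AC; AD; CF; DF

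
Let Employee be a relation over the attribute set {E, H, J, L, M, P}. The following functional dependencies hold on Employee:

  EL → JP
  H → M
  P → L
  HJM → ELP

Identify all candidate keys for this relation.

(H, J); (E, H, L); (E, H, P)

Attribute H never appears on the right-hand side of any dependency, so H must belong to every candidate key.
{H}⁺ = {H, M}, which is not all of the schema, so we must add further attributes.
{H, J}⁺: H→M adds M; HJM→ELP adds E, L, P → {E, H, J, L, M, P}.
{E, H, L}⁺: EL→JP adds J, P; H→M adds M → {E, H, J, L, M, P}.
{E, H, P}⁺: H→M adds M; P→L adds L; EL→JP adds J → {E, H, J, L, M, P}.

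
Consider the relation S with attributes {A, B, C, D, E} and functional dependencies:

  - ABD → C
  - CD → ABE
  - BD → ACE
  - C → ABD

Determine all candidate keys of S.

(C), (B, D)

{C}⁺: C→ABD adds A, B, D; CD→ABE adds E → {A, B, C, D, E}.
{B, D}⁺: BD→ACE adds A, C, E → {A, B, C, D, E}.
Any other superkey contains one of these as a subset, so there are no further candidate keys.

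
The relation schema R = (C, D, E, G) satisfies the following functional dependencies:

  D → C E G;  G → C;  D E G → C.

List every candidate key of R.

Attribute D never appears on the right-hand side of any dependency, so D must belong to every candidate key.
{D}⁺ = {C, D, E, G}, which is all of the schema, so {D} is the only candidate key.

{D}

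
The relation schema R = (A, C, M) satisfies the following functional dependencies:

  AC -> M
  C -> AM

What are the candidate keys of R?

Attribute C never appears on the right-hand side of any dependency, so C must belong to every candidate key.
{C}⁺ = {A, C, M}, which is all of the schema, so {C} is the only candidate key.

C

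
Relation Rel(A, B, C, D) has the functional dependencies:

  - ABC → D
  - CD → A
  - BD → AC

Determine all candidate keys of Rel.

{B, D}, {A, B, C}

Attribute B never appears on the right-hand side of any dependency, so B must belong to every candidate key.
{B}⁺ = {B}, which is not all of the schema, so we must add further attributes.
{B, D}⁺: BD→AC adds A, C → {A, B, C, D}. Minimal: {D}⁺ = {D}; {B}⁺ = {B} — none reach the full schema.
{A, B, C}⁺: ABC→D adds D → {A, B, C, D}. Minimal: {B, C}⁺ = {B, C}; {A, C}⁺ = {A, C}; {A, B}⁺ = {A, B} — none reach the full schema.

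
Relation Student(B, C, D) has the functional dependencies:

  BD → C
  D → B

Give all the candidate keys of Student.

(D)

Attribute D never appears on the right-hand side of any dependency, so D must belong to every candidate key.
{D}⁺ = {B, C, D}, which is all of the schema, so {D} is the only candidate key.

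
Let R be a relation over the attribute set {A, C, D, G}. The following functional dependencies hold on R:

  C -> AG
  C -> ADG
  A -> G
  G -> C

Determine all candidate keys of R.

A; C; G

{A}⁺: A→G adds G; G→C adds C; C→ADG adds D → {A, C, D, G}.
{C}⁺: C→AG adds A, G; C→ADG adds D → {A, C, D, G}.
{G}⁺: G→C adds C; C→AG adds A; C→ADG adds D → {A, C, D, G}.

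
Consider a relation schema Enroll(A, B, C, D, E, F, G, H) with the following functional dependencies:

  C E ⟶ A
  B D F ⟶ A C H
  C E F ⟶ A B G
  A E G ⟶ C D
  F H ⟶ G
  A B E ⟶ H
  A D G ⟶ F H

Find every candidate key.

Attribute E never appears on the right-hand side of any dependency, so E must belong to every candidate key.
{E}⁺ = {E}, which is not all of the schema, so we must add further attributes.
{A, E, G}⁺: AEG→CD adds C, D; ADG→FH adds F, H; CEF→ABG adds B → {A, B, C, D, E, F, G, H}. Minimal: {E, G}⁺ = {E, G}; {A, G}⁺ = {A, G}; {A, E}⁺ = {A, E} — none reach the full schema.
{C, E, F}⁺: CE→A adds A; CEF→ABG adds B, G; AEG→CD adds D; ABE→H adds H → {A, B, C, D, E, F, G, H}. Minimal: {E, F}⁺ = {E, F}; {C, F}⁺ = {C, F}; {C, E}⁺ = {A, C, E} — none reach the full schema.
{C, E, G}⁺: CE→A adds A; AEG→CD adds D; ADG→FH adds F, H; CEF→ABG adds B → {A, B, C, D, E, F, G, H}. Minimal: {E, G}⁺ = {E, G}; {C, G}⁺ = {C, G}; {C, E}⁺ = {A, C, E} — none reach the full schema.
{A, B, E, F}⁺: ABE→H adds H; FH→G adds G; AEG→CD adds C, D → {A, B, C, D, E, F, G, H}. Minimal: {B, E, F}⁺ = {B, E, F}; {A, E, F}⁺ = {A, E, F}; {A, B, F}⁺ = {A, B, F}; … — none reach the full schema.
{A, E, F, H}⁺: FH→G adds G; AEG→CD adds C, D; CEF→ABG adds B → {A, B, C, D, E, F, G, H}. Minimal: {E, F, H}⁺ = {E, F, G, H}; {A, F, H}⁺ = {A, F, G, H}; {A, E, H}⁺ = {A, E, H}; … — none reach the full schema.
{B, D, E, F}⁺: BDF→ACH adds A, C, H; CEF→ABG adds G → {A, B, C, D, E, F, G, H}. Minimal: {D, E, F}⁺ = {D, E, F}; {B, E, F}⁺ = {B, E, F}; {B, D, F}⁺ = {A, B, C, D, F, G, H}; … — none reach the full schema.
Any other superkey contains one of these as a subset, so there are no further candidate keys.

AEG, CEF, CEG, ABEF, AEFH, BDEF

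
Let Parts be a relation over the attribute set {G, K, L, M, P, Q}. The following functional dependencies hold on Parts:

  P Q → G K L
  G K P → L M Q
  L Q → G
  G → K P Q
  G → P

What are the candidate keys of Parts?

{G}⁺: G→KPQ adds K, P, Q; PQ→GKL adds L; GKP→LMQ adds M → {G, K, L, M, P, Q}.
{L, Q}⁺: LQ→G adds G; G→KPQ adds K, P; GKP→LMQ adds M → {G, K, L, M, P, Q}.
{P, Q}⁺: PQ→GKL adds G, K, L; GKP→LMQ adds M → {G, K, L, M, P, Q}.
Any other superkey contains one of these as a subset, so there are no further candidate keys.

{G}, {L, Q}, {P, Q}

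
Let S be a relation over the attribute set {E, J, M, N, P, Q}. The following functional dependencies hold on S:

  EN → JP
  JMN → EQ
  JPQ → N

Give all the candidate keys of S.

Attribute M never appears on the right-hand side of any dependency, so M must belong to every candidate key.
{M}⁺ = {M}, which is not all of the schema, so we must add further attributes.
{E, M, N}⁺: EN→JP adds J, P; JMN→EQ adds Q → {E, J, M, N, P, Q}.
{J, M, N}⁺: JMN→EQ adds E, Q; EN→JP adds P → {E, J, M, N, P, Q}.
{J, M, P, Q}⁺: JPQ→N adds N; JMN→EQ adds E → {E, J, M, N, P, Q}.
Any other superkey contains one of these as a subset, so there are no further candidate keys.

(E, M, N), (J, M, N), (J, M, P, Q)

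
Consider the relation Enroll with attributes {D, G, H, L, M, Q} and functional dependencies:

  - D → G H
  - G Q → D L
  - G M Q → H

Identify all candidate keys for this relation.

{D, M, Q}, {G, M, Q}

Attributes M, Q never appear on any right-hand side, so every candidate key must contain {M, Q}.
{M, Q}⁺ = {M, Q}, which is not all of the schema, so we must add further attributes.
{D, M, Q}⁺: D→GH adds G, H; GQ→DL adds L → {D, G, H, L, M, Q}.
{G, M, Q}⁺: GQ→DL adds D, L; GMQ→H adds H → {D, G, H, L, M, Q}.
Any other superkey contains one of these as a subset, so there are no further candidate keys.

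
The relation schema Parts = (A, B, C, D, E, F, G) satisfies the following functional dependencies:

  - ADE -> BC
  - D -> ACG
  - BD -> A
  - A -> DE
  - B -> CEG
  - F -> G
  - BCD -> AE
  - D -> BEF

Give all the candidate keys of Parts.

{A}⁺: A→DE adds D, E; D→BEF adds B, F; ADE→BC adds C; D→ACG adds G → {A, B, C, D, E, F, G}.
{D}⁺: D→ACG adds A, C, G; A→DE adds E; D→BEF adds B, F → {A, B, C, D, E, F, G}.
Any other superkey contains one of these as a subset, so there are no further candidate keys.

{A}, {D}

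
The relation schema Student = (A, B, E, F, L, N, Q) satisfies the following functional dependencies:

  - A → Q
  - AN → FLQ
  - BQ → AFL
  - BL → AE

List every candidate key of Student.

{A, B, N}, {B, L, N}, {B, N, Q}

{A, B, N}⁺: A→Q adds Q; AN→FLQ adds F, L; BL→AE adds E → {A, B, E, F, L, N, Q}.
{B, L, N}⁺: BL→AE adds A, E; A→Q adds Q; AN→FLQ adds F → {A, B, E, F, L, N, Q}.
{B, N, Q}⁺: BQ→AFL adds A, F, L; BL→AE adds E → {A, B, E, F, L, N, Q}.
Any other superkey contains one of these as a subset, so there are no further candidate keys.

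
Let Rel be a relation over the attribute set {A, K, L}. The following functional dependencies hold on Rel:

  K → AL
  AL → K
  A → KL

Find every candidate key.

{A}⁺: A→KL adds K, L → {A, K, L}.
{K}⁺: K→AL adds A, L → {A, K, L}.
Any other superkey contains one of these as a subset, so there are no further candidate keys.

{A}, {K}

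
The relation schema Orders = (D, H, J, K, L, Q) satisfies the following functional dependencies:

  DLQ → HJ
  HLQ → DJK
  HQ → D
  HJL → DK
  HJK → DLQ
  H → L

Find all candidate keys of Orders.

{H, J}⁺: H→L adds L; HJL→DK adds D, K; HJK→DLQ adds Q → {D, H, J, K, L, Q}. Minimal: {J}⁺ = {J}; {H}⁺ = {H, L} — none reach the full schema.
{H, Q}⁺: HQ→D adds D; H→L adds L; DLQ→HJ adds J; HLQ→DJK adds K → {D, H, J, K, L, Q}. Minimal: {Q}⁺ = {Q}; {H}⁺ = {H, L} — none reach the full schema.
{D, L, Q}⁺: DLQ→HJ adds H, J; HLQ→DJK adds K → {D, H, J, K, L, Q}. Minimal: {L, Q}⁺ = {L, Q}; {D, Q}⁺ = {D, Q}; {D, L}⁺ = {D, L} — none reach the full schema.
Any other superkey contains one of these as a subset, so there are no further candidate keys.

{H, J}, {H, Q}, {D, L, Q}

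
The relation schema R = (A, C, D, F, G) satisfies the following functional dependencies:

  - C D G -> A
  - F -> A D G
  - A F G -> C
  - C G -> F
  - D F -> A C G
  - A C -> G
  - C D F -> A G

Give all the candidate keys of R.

{F}⁺: F→ADG adds A, D, G; AFG→C adds C → {A, C, D, F, G}.
{A, C}⁺: AC→G adds G; CG→F adds F; F→ADG adds D → {A, C, D, F, G}. Minimal: {C}⁺ = {C}; {A}⁺ = {A} — none reach the full schema.
{C, G}⁺: CG→F adds F; F→ADG adds A, D → {A, C, D, F, G}. Minimal: {G}⁺ = {G}; {C}⁺ = {C} — none reach the full schema.

(F), (A, C), (C, G)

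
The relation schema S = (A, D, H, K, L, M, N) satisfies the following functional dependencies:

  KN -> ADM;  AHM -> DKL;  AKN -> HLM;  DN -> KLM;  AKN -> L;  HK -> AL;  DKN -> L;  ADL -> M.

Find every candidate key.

{D, N}⁺: DN→KLM adds K, L, M; KN→ADM adds A; AKN→HLM adds H → {A, D, H, K, L, M, N}.
{K, N}⁺: KN→ADM adds A, D, M; AKN→HLM adds H, L → {A, D, H, K, L, M, N}.
{A, H, M, N}⁺: AHM→DKL adds D, K, L → {A, D, H, K, L, M, N}.
Any other superkey contains one of these as a subset, so there are no further candidate keys.

{D, N}; {K, N}; {A, H, M, N}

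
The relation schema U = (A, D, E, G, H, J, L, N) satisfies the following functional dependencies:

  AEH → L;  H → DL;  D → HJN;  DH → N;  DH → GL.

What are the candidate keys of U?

{A, D, E}⁺: D→HJN adds H, J, N; DH→GL adds G, L → {A, D, E, G, H, J, L, N}.
{A, E, H}⁺: AEH→L adds L; H→DL adds D; D→HJN adds J, N; DH→GL adds G → {A, D, E, G, H, J, L, N}.
Any other superkey contains one of these as a subset, so there are no further candidate keys.

(A, D, E); (A, E, H)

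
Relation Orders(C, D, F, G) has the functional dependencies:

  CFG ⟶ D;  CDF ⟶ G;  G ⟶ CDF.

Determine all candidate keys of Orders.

G, CDF

{G}⁺: G→CDF adds C, D, F → {C, D, F, G}.
{C, D, F}⁺: CDF→G adds G → {C, D, F, G}. Minimal: {D, F}⁺ = {D, F}; {C, F}⁺ = {C, F}; {C, D}⁺ = {C, D} — none reach the full schema.
Any other superkey contains one of these as a subset, so there are no further candidate keys.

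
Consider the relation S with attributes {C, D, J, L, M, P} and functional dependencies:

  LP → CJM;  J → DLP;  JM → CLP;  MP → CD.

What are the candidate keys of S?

{J}⁺: J→DLP adds D, L, P; LP→CJM adds C, M → {C, D, J, L, M, P}.
{L, P}⁺: LP→CJM adds C, J, M; J→DLP adds D → {C, D, J, L, M, P}. Minimal: {P}⁺ = {P}; {L}⁺ = {L} — none reach the full schema.
Any other superkey contains one of these as a subset, so there are no further candidate keys.

{J}, {L, P}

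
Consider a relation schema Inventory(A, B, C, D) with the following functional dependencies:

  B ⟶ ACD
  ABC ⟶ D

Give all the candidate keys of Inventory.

Attribute B never appears on the right-hand side of any dependency, so B must belong to every candidate key.
{B}⁺ = {A, B, C, D}, which is all of the schema, so {B} is the only candidate key.

{B}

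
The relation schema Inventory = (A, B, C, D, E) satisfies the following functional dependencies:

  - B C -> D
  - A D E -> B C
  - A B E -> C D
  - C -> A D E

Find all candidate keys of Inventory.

{C}⁺: C→ADE adds A, D, E; ADE→BC adds B → {A, B, C, D, E}.
{A, B, E}⁺: ABE→CD adds C, D → {A, B, C, D, E}. Minimal: {B, E}⁺ = {B, E}; {A, E}⁺ = {A, E}; {A, B}⁺ = {A, B} — none reach the full schema.
{A, D, E}⁺: ADE→BC adds B, C → {A, B, C, D, E}. Minimal: {D, E}⁺ = {D, E}; {A, E}⁺ = {A, E}; {A, D}⁺ = {A, D} — none reach the full schema.
Any other superkey contains one of these as a subset, so there are no further candidate keys.

(C); (A, B, E); (A, D, E)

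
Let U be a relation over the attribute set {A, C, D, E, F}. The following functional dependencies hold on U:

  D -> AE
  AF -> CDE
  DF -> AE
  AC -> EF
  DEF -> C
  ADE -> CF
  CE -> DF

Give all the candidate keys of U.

{D}, {A, C}, {A, F}, {C, E}

{D}⁺: D→AE adds A, E; ADE→CF adds C, F → {A, C, D, E, F}.
{A, C}⁺: AC→EF adds E, F; CE→DF adds D → {A, C, D, E, F}.
{A, F}⁺: AF→CDE adds C, D, E → {A, C, D, E, F}.
{C, E}⁺: CE→DF adds D, F; D→AE adds A → {A, C, D, E, F}.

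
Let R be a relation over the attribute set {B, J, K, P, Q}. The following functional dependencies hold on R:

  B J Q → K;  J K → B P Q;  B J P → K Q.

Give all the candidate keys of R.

{J, K}⁺: JK→BPQ adds B, P, Q → {B, J, K, P, Q}. Minimal: {K}⁺ = {K}; {J}⁺ = {J} — none reach the full schema.
{B, J, P}⁺: BJP→KQ adds K, Q → {B, J, K, P, Q}. Minimal: {J, P}⁺ = {J, P}; {B, P}⁺ = {B, P}; {B, J}⁺ = {B, J} — none reach the full schema.
{B, J, Q}⁺: BJQ→K adds K; JK→BPQ adds P → {B, J, K, P, Q}. Minimal: {J, Q}⁺ = {J, Q}; {B, Q}⁺ = {B, Q}; {B, J}⁺ = {B, J} — none reach the full schema.
Any other superkey contains one of these as a subset, so there are no further candidate keys.

{J, K}, {B, J, P}, {B, J, Q}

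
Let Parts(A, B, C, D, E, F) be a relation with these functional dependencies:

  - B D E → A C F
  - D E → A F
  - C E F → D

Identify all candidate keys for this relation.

Attributes B, E never appear on any right-hand side, so every candidate key must contain {B, E}.
{B, E}⁺ = {B, E}, which is not all of the schema, so we must add further attributes.
{B, D, E}⁺: BDE→ACF adds A, C, F → {A, B, C, D, E, F}. Minimal: {D, E}⁺ = {A, D, E, F}; {B, E}⁺ = {B, E}; {B, D}⁺ = {B, D} — none reach the full schema.
{B, C, E, F}⁺: CEF→D adds D; BDE→ACF adds A → {A, B, C, D, E, F}. Minimal: {C, E, F}⁺ = {A, C, D, E, F}; {B, E, F}⁺ = {B, E, F}; {B, C, F}⁺ = {B, C, F}; … — none reach the full schema.
Any other superkey contains one of these as a subset, so there are no further candidate keys.

(B, D, E), (B, C, E, F)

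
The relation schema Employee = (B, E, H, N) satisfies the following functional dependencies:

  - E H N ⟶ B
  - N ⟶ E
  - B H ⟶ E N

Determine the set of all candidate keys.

{B, H}; {H, N}

Attribute H never appears on the right-hand side of any dependency, so H must belong to every candidate key.
{H}⁺ = {H}, which is not all of the schema, so we must add further attributes.
{B, H}⁺: BH→EN adds E, N → {B, E, H, N}. Minimal: {H}⁺ = {H}; {B}⁺ = {B} — none reach the full schema.
{H, N}⁺: N→E adds E; EHN→B adds B → {B, E, H, N}. Minimal: {N}⁺ = {E, N}; {H}⁺ = {H} — none reach the full schema.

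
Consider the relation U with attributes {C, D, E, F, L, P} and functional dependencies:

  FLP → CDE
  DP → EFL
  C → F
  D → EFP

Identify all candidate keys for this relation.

(D); (C, L, P); (F, L, P)

{D}⁺: D→EFP adds E, F, P; DP→EFL adds L; FLP→CDE adds C → {C, D, E, F, L, P}.
{C, L, P}⁺: C→F adds F; FLP→CDE adds D, E → {C, D, E, F, L, P}. Minimal: {L, P}⁺ = {L, P}; {C, P}⁺ = {C, F, P}; {C, L}⁺ = {C, F, L} — none reach the full schema.
{F, L, P}⁺: FLP→CDE adds C, D, E → {C, D, E, F, L, P}. Minimal: {L, P}⁺ = {L, P}; {F, P}⁺ = {F, P}; {F, L}⁺ = {F, L} — none reach the full schema.
Any other superkey contains one of these as a subset, so there are no further candidate keys.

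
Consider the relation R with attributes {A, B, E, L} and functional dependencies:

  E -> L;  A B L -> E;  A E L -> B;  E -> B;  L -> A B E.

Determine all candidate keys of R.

{E}, {L}

{E}⁺: E→L adds L; E→B adds B; L→ABE adds A → {A, B, E, L}.
{L}⁺: L→ABE adds A, B, E → {A, B, E, L}.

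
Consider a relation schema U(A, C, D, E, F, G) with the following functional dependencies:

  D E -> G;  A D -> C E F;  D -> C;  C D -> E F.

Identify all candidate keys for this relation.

{A, D}⁺: AD→CEF adds C, E, F; DE→G adds G → {A, C, D, E, F, G}. Minimal: {D}⁺ = {C, D, E, F, G}; {A}⁺ = {A} — none reach the full schema.

{A, D}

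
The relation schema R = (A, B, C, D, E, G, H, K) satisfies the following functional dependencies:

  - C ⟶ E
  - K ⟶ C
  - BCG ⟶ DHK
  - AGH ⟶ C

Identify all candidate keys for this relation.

{A, B, C, G}; {A, B, G, H}; {A, B, G, K}

Attributes A, B, G never appear on any right-hand side, so every candidate key must contain {A, B, G}.
{A, B, G}⁺ = {A, B, G}, which is not all of the schema, so we must add further attributes.
{A, B, C, G}⁺: C→E adds E; BCG→DHK adds D, H, K → {A, B, C, D, E, G, H, K}. Minimal: {B, C, G}⁺ = {B, C, D, E, G, H, K}; {A, C, G}⁺ = {A, C, E, G}; {A, B, G}⁺ = {A, B, G}; … — none reach the full schema.
{A, B, G, H}⁺: AGH→C adds C; C→E adds E; BCG→DHK adds D, K → {A, B, C, D, E, G, H, K}. Minimal: {B, G, H}⁺ = {B, G, H}; {A, G, H}⁺ = {A, C, E, G, H}; {A, B, H}⁺ = {A, B, H}; … — none reach the full schema.
{A, B, G, K}⁺: K→C adds C; BCG→DHK adds D, H; C→E adds E → {A, B, C, D, E, G, H, K}. Minimal: {B, G, K}⁺ = {B, C, D, E, G, H, K}; {A, G, K}⁺ = {A, C, E, G, K}; {A, B, K}⁺ = {A, B, C, E, K}; … — none reach the full schema.
Any other superkey contains one of these as a subset, so there are no further candidate keys.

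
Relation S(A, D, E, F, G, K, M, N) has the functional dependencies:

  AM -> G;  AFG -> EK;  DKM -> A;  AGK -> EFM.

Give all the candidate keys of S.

(D, K, M, N); (A, D, F, G, N); (A, D, F, M, N); (A, D, G, K, N)

Attributes D, N never appear on any right-hand side, so every candidate key must contain {D, N}.
{D, N}⁺ = {D, N}, which is not all of the schema, so we must add further attributes.
{D, K, M, N}⁺: DKM→A adds A; AM→G adds G; AGK→EFM adds E, F → {A, D, E, F, G, K, M, N}. Minimal: {K, M, N}⁺ = {K, M, N}; {D, M, N}⁺ = {D, M, N}; {D, K, N}⁺ = {D, K, N}; … — none reach the full schema.
{A, D, F, G, N}⁺: AFG→EK adds E, K; AGK→EFM adds M → {A, D, E, F, G, K, M, N}. Minimal: {D, F, G, N}⁺ = {D, F, G, N}; {A, F, G, N}⁺ = {A, E, F, G, K, M, N}; {A, D, G, N}⁺ = {A, D, G, N}; … — none reach the full schema.
{A, D, F, M, N}⁺: AM→G adds G; AFG→EK adds E, K → {A, D, E, F, G, K, M, N}. Minimal: {D, F, M, N}⁺ = {D, F, M, N}; {A, F, M, N}⁺ = {A, E, F, G, K, M, N}; {A, D, M, N}⁺ = {A, D, G, M, N}; … — none reach the full schema.
{A, D, G, K, N}⁺: AGK→EFM adds E, F, M → {A, D, E, F, G, K, M, N}. Minimal: {D, G, K, N}⁺ = {D, G, K, N}; {A, G, K, N}⁺ = {A, E, F, G, K, M, N}; {A, D, K, N}⁺ = {A, D, K, N}; … — none reach the full schema.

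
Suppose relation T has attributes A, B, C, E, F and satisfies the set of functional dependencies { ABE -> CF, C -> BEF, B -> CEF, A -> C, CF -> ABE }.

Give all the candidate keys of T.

{A}⁺: A→C adds C; C→BEF adds B, E, F → {A, B, C, E, F}.
{B}⁺: B→CEF adds C, E, F; CF→ABE adds A → {A, B, C, E, F}.
{C}⁺: C→BEF adds B, E, F; CF→ABE adds A → {A, B, C, E, F}.

(A); (B); (C)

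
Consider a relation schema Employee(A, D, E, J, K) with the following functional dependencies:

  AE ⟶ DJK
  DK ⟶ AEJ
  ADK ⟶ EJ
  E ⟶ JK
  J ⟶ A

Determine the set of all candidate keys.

E, DK

{E}⁺: E→JK adds J, K; J→A adds A; AE→DJK adds D → {A, D, E, J, K}.
{D, K}⁺: DK→AEJ adds A, E, J → {A, D, E, J, K}. Minimal: {K}⁺ = {K}; {D}⁺ = {D} — none reach the full schema.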